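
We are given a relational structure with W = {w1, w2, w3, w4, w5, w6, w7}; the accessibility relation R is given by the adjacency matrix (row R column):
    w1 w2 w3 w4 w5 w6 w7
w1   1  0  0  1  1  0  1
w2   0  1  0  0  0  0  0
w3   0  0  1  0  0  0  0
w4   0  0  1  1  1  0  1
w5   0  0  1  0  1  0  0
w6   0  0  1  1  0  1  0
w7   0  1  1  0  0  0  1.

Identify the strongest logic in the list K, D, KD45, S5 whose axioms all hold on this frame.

Serial (axiom D): yes — every world has a successor (e.g. w1 R w1).
Euclidean (axiom 5): no — w1 R w5 and w1 R w4, but not w5 R w4.
Transitive (axiom 4): no — w1 R w4 and w4 R w3, but not w1 R w3.
Reflexive (axiom T): yes — every world is R-related to itself.
So F validates K, D; KD45 would additionally require R to be Euclidean and transitive. The strongest is D.

D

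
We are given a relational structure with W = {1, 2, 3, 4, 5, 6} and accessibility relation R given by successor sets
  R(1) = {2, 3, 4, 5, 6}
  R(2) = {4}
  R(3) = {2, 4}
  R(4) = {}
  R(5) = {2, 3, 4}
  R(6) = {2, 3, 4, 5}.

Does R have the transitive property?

Transitive: yes — every two-step R-path is closed by a direct edge.

Yes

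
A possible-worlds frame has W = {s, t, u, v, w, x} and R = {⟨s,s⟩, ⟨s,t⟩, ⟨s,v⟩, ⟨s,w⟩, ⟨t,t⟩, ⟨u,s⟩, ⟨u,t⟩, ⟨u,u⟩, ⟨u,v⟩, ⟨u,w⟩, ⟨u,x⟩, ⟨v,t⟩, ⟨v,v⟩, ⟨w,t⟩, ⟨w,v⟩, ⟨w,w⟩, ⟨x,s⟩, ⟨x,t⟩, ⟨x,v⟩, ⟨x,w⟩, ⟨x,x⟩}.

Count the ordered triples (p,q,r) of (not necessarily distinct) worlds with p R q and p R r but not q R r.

35

Enumerating: (s,t,s), (s,t,v), (s,t,w), (s,v,s), (s,v,w), (s,w,s), (u,s,u), (u,s,x), (u,t,s), (u,t,u), (u,t,v), (u,t,w), … and 23 more.
Total: 35.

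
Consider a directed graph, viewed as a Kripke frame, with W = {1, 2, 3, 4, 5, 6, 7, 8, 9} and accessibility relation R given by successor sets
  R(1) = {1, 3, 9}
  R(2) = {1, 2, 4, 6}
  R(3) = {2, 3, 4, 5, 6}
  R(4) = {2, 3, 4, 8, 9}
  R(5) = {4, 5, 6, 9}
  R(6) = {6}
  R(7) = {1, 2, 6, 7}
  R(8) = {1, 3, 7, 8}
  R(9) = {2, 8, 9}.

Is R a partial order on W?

No

Reflexive: yes — every world is R-related to itself.
Transitive: no — 1 R 3 and 3 R 2, but not 1 R 2.
Antisymmetric: no — 2 R 4 and 4 R 2 with 2 ≠ 4.
So R is not a partial order.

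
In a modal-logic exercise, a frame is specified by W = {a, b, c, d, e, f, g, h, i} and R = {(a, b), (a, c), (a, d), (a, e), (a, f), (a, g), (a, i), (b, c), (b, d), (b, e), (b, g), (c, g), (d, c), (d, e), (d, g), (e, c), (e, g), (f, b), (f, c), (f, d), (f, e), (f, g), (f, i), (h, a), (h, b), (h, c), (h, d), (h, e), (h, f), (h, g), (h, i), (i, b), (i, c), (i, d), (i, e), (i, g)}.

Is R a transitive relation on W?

Transitive: yes — every two-step R-path is closed by a direct edge.

Yes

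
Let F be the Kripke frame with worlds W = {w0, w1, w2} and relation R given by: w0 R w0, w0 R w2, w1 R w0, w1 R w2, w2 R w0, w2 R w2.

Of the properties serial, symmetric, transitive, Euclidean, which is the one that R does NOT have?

Serial: yes — every world has a successor (e.g. w0 R w0).
Symmetric: no — w1 R w0 but not w0 R w1.
Transitive: yes — every two-step R-path is closed by a direct edge.
Euclidean: yes — any two successors of a common world are R-related.
Only symmetric fails.

symmetric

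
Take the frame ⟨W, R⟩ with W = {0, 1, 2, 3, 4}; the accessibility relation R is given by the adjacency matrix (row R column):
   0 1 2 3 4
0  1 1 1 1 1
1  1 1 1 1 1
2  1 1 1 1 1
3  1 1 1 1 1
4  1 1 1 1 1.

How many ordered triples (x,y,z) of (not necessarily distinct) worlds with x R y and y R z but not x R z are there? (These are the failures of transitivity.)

R is transitive; there are no such tuples.

0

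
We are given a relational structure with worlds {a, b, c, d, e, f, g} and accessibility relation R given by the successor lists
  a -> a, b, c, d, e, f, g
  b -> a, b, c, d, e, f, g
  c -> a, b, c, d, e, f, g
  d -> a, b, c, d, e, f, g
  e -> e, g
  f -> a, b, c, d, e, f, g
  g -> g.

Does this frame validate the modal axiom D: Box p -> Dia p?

Yes

The schema D characterises exactly the serial frames.
Serial: yes — every world has a successor (e.g. a R a).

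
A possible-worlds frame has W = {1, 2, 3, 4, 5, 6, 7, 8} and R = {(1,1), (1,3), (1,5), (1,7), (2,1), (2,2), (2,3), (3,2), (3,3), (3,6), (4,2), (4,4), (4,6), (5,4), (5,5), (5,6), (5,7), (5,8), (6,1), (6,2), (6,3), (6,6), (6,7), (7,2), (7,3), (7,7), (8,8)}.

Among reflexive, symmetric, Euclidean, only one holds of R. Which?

reflexive

Reflexive: yes — every world is R-related to itself.
Symmetric: no — 1 R 3 but not 3 R 1.
Euclidean: no — 1 R 3 and 1 R 5, but not 3 R 5.
Only reflexive holds.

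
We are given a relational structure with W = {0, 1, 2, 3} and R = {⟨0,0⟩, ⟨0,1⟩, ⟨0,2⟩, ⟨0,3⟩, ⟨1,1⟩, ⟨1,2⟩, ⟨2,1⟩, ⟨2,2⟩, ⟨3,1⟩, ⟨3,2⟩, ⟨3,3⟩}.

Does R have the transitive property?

Transitive: yes — every two-step R-path is closed by a direct edge.

Yes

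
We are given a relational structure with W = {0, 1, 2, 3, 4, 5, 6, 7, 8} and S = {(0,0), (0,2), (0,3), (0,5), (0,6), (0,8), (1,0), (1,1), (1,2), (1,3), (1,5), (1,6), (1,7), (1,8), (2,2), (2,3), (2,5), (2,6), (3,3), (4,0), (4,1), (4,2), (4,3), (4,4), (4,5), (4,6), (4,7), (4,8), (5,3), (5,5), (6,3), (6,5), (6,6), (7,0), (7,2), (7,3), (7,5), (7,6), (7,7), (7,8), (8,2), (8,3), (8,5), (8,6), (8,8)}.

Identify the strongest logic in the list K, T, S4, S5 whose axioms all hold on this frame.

Reflexive (axiom T): yes — every world is S-related to itself.
Transitive (axiom 4): yes — every two-step S-path is closed by a direct edge.
Euclidean (axiom 5): no — 0 S 2 and 0 S 8, but not 2 S 8.
So F validates K, T, S4; S5 would additionally require S to be Euclidean. The strongest is S4.

S4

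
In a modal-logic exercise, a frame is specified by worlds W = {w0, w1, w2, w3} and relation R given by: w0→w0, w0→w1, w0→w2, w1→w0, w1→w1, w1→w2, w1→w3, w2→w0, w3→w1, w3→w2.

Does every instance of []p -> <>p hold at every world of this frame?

By correspondence theory, D is valid on a frame iff R is serial.
Serial: yes — every world has a successor (e.g. w0 R w0).

Yes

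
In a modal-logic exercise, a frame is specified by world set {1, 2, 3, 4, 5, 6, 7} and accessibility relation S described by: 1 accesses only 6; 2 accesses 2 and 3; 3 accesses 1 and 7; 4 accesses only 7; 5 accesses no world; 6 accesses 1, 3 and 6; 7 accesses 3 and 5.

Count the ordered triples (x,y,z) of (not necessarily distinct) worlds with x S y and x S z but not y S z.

Enumerating: (2,3,2), (2,3,3), (3,1,1), (3,1,7), (3,7,1), (3,7,7), (4,7,7), (6,1,1), (6,1,3), (6,3,3), (6,3,6), (7,3,3), (7,3,5), (7,5,3), (7,5,5).

15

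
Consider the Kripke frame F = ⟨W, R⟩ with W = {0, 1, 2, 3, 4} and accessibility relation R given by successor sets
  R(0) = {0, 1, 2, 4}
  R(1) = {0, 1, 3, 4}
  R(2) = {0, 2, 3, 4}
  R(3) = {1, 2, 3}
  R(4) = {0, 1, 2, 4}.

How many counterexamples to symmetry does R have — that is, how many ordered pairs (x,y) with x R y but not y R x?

R is symmetric; there are no such tuples.

0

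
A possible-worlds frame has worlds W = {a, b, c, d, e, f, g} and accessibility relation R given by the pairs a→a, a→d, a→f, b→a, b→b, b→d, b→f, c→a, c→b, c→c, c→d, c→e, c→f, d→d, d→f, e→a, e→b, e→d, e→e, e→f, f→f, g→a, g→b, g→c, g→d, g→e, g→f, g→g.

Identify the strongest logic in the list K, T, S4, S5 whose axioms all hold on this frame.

Reflexive (axiom T): yes — every world is R-related to itself.
Transitive (axiom 4): yes — every two-step R-path is closed by a direct edge.
Euclidean (axiom 5): no — a R f and a R d, but not f R d.
So F validates K, T, S4; S5 would additionally require R to be Euclidean. The strongest is S4.

S4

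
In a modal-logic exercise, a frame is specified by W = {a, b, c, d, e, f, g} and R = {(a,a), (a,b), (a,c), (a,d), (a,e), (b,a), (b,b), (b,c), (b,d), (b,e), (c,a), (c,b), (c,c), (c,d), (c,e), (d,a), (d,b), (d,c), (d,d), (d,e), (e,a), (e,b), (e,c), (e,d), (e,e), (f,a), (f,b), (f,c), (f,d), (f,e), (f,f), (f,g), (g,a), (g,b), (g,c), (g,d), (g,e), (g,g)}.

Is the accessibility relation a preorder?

Yes

Reflexive: yes — every world is R-related to itself.
Transitive: yes — every two-step R-path is closed by a direct edge.
So R is a preorder.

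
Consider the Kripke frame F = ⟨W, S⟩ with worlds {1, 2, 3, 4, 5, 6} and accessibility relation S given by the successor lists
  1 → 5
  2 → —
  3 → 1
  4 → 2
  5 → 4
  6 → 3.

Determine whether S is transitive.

Transitive: no — 1 S 5 and 5 S 4, but not 1 S 4.

No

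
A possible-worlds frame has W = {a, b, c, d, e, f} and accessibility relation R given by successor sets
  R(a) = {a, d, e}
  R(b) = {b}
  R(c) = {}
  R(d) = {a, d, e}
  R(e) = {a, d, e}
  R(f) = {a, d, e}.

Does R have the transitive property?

Yes

Transitive: yes — every two-step R-path is closed by a direct edge.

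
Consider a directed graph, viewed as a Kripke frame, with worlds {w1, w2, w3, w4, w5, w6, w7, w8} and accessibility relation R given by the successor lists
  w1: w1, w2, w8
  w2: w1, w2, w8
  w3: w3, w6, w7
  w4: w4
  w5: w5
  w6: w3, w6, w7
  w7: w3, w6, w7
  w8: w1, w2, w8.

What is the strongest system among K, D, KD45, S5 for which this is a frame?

Serial (axiom D): yes — every world has a successor (e.g. w1 R w1).
Euclidean (axiom 5): yes — any two successors of a common world are R-related.
Transitive (axiom 4): yes — every two-step R-path is closed by a direct edge.
Reflexive (axiom T): yes — every world is R-related to itself.
So F validates K, D, KD45, S5. The strongest is S5.

S5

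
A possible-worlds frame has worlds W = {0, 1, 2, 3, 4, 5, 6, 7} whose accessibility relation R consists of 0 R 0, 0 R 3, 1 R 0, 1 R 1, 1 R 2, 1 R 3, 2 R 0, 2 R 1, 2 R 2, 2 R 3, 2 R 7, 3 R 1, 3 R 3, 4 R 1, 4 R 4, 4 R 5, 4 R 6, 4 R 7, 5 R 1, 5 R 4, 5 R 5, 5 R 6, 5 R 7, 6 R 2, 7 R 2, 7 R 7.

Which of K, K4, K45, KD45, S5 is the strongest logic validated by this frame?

Transitive (axiom 4): no — 0 R 3 and 3 R 1, but not 0 R 1.
Euclidean (axiom 5): no — 1 R 0 and 1 R 2, but not 0 R 2.
Serial (axiom D): yes — every world has a successor (e.g. 0 R 0).
Reflexive (axiom T): no — 6 is not related to itself.
So F validates K; K4 would additionally require R to be transitive. The strongest is K.

K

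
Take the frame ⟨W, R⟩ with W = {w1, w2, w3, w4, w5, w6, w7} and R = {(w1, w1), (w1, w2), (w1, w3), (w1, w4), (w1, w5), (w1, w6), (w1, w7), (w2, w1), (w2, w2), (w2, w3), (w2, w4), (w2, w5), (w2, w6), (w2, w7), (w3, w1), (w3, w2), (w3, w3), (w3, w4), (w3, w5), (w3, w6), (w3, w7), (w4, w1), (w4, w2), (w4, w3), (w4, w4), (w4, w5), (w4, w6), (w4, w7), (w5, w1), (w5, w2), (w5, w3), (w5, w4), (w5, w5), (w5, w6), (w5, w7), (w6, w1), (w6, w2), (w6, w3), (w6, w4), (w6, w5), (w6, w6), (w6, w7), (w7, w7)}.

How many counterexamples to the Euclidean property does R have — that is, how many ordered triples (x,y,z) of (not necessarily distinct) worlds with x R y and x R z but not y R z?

36

Enumerating: (w1,w7,w1), (w1,w7,w2), (w1,w7,w3), (w1,w7,w4), (w1,w7,w5), (w1,w7,w6), (w2,w7,w1), (w2,w7,w2), (w2,w7,w3), (w2,w7,w4), (w2,w7,w5), (w2,w7,w6), … and 24 more.
Total: 36.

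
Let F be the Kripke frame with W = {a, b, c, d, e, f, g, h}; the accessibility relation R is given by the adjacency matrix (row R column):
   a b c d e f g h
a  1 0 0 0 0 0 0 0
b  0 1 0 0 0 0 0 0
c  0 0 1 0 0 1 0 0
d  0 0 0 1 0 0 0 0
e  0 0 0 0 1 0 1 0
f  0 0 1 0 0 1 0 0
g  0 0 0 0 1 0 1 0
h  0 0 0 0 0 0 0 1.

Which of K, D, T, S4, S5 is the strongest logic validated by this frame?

S5

Serial (axiom D): yes — every world has a successor (e.g. a R a).
Reflexive (axiom T): yes — every world is R-related to itself.
Transitive (axiom 4): yes — every two-step R-path is closed by a direct edge.
Euclidean (axiom 5): yes — any two successors of a common world are R-related.
So F validates K, D, T, S4, S5. The strongest is S5.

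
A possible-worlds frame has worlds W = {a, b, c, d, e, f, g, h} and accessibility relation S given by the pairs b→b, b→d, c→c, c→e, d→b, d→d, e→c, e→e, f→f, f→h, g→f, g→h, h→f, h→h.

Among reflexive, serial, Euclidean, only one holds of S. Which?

Reflexive: no — a is not related to itself.
Serial: no — a has no S-successor.
Euclidean: yes — any two successors of a common world are S-related.
Only Euclidean holds.

Euclidean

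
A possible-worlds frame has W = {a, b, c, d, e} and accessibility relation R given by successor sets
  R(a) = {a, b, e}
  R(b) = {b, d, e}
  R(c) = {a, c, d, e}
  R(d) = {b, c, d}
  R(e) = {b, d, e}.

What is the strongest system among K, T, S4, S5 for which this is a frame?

Reflexive (axiom T): yes — every world is R-related to itself.
Transitive (axiom 4): no — a R b and b R d, but not a R d.
Euclidean (axiom 5): no — b R d and b R e, but not d R e.
So F validates K, T; S4 would additionally require R to be transitive. The strongest is T.

T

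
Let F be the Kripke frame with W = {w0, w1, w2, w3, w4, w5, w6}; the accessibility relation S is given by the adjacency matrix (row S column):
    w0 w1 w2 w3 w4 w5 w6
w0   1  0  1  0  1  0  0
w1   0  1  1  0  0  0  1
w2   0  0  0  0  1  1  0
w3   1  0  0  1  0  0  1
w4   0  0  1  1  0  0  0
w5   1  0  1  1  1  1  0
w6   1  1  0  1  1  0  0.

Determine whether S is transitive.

Transitive: no — w0 S w2 and w2 S w5, but not w0 S w5.

No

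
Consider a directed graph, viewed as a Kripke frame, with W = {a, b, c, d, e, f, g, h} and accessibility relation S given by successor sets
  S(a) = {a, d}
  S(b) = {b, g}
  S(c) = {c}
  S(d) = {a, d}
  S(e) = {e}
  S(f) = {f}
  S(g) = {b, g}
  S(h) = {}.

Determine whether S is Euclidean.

Yes

Euclidean: yes — any two successors of a common world are S-related.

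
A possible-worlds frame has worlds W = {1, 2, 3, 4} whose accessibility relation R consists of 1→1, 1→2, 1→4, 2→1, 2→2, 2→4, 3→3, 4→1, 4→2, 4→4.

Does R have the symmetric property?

Symmetric: yes — every pair in R has its reverse in R.

Yes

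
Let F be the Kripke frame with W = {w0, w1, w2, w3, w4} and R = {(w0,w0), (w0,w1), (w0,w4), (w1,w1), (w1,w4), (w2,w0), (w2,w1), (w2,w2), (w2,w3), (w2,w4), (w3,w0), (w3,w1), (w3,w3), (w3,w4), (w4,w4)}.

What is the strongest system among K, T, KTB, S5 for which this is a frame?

T

Reflexive (axiom T): yes — every world is R-related to itself.
Symmetric (axiom B): no — w0 R w1 but not w1 R w0.
Euclidean (axiom 5): no — w0 R w4 and w0 R w1, but not w4 R w1.
So F validates K, T; KTB would additionally require R to be symmetric. The strongest is T.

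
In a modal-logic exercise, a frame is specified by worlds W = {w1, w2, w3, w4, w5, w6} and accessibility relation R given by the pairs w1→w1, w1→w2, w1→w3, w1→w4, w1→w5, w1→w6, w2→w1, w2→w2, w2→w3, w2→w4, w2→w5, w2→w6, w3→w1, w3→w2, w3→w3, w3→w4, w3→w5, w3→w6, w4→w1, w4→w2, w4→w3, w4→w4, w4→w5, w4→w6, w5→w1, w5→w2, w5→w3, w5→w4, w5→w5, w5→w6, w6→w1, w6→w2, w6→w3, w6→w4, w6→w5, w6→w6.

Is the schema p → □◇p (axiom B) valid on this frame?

The schema B characterises exactly the symmetric frames.
Symmetric: yes — every pair in R has its reverse in R.

Yes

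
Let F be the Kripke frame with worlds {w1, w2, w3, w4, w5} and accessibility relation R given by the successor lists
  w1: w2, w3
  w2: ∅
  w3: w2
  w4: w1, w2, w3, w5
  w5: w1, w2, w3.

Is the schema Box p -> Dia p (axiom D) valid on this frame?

No

By correspondence theory, D is valid on a frame iff R is serial.
Serial: no — w2 has no R-successor.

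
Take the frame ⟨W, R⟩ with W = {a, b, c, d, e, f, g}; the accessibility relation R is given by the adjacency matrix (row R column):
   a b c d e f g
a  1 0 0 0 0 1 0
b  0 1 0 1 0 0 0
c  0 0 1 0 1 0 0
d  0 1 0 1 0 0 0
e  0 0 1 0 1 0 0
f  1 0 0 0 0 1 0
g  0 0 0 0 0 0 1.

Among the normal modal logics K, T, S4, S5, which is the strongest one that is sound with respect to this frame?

Reflexive (axiom T): yes — every world is R-related to itself.
Transitive (axiom 4): yes — every two-step R-path is closed by a direct edge.
Euclidean (axiom 5): yes — any two successors of a common world are R-related.
So F validates K, T, S4, S5. The strongest is S5.

S5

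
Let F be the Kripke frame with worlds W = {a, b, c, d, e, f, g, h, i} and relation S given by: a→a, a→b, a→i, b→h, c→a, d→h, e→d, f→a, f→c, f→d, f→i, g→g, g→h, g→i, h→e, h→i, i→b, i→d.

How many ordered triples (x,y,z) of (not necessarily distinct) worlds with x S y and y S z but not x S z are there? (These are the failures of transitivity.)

Enumerating: (a,b,h), (a,i,d), (b,h,e), (b,h,i), (c,a,b), (c,a,i), (d,h,e), (d,h,i), (e,d,h), (f,a,b), (f,d,h), (f,i,b), … and 8 more.
Total: 20.

20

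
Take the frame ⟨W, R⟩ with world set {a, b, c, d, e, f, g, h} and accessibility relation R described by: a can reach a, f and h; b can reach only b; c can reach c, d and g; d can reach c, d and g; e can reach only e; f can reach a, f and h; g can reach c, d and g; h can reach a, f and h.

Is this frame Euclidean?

Euclidean: yes — any two successors of a common world are R-related.

Yes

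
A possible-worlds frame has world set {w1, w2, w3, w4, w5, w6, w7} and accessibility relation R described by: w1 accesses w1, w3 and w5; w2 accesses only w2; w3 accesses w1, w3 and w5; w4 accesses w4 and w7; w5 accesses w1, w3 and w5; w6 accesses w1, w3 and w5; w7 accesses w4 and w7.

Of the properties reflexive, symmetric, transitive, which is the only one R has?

transitive

Reflexive: no — w6 is not related to itself.
Symmetric: no — w6 R w1 but not w1 R w6.
Transitive: yes — every two-step R-path is closed by a direct edge.
Only transitive holds.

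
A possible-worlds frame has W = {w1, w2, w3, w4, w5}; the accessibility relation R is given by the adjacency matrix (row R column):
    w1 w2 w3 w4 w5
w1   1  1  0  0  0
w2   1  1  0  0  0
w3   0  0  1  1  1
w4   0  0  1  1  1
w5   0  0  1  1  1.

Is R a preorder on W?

Reflexive: yes — every world is R-related to itself.
Transitive: yes — every two-step R-path is closed by a direct edge.
So R is a preorder.

Yes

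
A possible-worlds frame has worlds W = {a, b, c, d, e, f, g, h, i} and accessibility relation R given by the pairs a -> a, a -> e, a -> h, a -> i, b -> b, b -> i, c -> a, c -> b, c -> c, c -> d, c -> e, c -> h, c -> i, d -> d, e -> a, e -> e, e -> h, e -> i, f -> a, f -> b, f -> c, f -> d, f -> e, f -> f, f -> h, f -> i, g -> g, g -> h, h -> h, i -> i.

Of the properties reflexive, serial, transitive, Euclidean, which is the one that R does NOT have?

Reflexive: yes — every world is R-related to itself.
Serial: yes — every world has a successor (e.g. a R a).
Transitive: yes — every two-step R-path is closed by a direct edge.
Euclidean: no — a R h and a R e, but not h R e.
Only Euclidean fails.

Euclidean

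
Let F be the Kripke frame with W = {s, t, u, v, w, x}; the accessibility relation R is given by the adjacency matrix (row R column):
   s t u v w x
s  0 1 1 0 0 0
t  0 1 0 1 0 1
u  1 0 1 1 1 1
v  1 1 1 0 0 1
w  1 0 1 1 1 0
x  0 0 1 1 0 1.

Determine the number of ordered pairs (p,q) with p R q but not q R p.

5

Enumerating: (s,t), (t,x), (v,s), (w,s), (w,v).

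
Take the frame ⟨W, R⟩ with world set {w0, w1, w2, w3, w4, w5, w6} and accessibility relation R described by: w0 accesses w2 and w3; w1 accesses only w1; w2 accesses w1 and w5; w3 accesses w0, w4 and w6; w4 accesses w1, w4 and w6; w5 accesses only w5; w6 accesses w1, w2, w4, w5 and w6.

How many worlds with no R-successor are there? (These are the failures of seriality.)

R is serial; there are no such worlds.

0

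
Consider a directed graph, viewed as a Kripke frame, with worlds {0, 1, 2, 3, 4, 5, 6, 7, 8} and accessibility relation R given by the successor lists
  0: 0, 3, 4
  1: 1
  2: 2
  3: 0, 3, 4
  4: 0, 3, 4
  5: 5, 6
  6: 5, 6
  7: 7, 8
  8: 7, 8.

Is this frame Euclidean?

Yes

Euclidean: yes — any two successors of a common world are R-related.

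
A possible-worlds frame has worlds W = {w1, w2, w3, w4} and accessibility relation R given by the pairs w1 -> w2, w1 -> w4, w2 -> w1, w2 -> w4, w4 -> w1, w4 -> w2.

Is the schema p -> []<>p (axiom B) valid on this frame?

Axiom B corresponds to the accessibility relation being symmetric.
Symmetric: yes — every pair in R has its reverse in R.

Yes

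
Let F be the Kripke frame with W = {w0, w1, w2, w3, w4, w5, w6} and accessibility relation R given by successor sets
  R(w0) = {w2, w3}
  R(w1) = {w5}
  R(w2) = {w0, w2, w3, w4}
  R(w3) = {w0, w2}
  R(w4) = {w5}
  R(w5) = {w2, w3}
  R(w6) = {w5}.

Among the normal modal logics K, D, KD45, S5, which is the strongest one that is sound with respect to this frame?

D

Serial (axiom D): yes — every world has a successor (e.g. w0 R w2).
Euclidean (axiom 5): no — w2 R w0 and w2 R w4, but not w0 R w4.
Transitive (axiom 4): no — w0 R w2 and w2 R w4, but not w0 R w4.
Reflexive (axiom T): no — w0 is not related to itself.
So F validates K, D; KD45 would additionally require R to be Euclidean and transitive. The strongest is D.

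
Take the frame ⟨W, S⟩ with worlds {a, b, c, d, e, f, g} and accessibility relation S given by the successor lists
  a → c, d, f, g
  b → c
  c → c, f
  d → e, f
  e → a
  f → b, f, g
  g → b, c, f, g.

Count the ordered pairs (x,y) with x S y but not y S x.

Enumerating: (a,c), (a,d), (a,f), (a,g), (b,c), (c,f), (d,e), (d,f), (e,a), (f,b), (g,b), (g,c).

12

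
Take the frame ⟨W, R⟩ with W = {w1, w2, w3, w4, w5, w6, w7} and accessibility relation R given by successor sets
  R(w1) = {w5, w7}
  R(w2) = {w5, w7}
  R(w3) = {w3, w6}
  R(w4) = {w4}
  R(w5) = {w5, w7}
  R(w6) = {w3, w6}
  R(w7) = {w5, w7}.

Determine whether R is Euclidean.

Euclidean: yes — any two successors of a common world are R-related.

Yes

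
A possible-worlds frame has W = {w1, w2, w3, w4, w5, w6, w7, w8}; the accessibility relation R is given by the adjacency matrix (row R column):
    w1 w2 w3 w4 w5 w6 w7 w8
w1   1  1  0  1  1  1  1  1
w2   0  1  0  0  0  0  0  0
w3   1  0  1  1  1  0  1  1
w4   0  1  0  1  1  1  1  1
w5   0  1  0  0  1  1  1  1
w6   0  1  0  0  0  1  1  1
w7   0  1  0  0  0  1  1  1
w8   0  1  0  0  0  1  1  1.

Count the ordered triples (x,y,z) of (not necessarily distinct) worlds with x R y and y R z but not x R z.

Enumerating: (w3,w1,w2), (w3,w1,w6), (w3,w4,w2), (w3,w4,w6), (w3,w5,w2), (w3,w5,w6), (w3,w7,w2), (w3,w7,w6), (w3,w8,w2), (w3,w8,w6).

10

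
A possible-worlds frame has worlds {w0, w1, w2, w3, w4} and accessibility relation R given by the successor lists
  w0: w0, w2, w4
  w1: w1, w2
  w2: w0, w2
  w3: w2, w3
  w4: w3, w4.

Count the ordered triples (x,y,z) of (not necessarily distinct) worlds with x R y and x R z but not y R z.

6

Enumerating: (w0,w2,w4), (w0,w4,w0), (w0,w4,w2), (w1,w2,w1), (w3,w2,w3), (w4,w3,w4).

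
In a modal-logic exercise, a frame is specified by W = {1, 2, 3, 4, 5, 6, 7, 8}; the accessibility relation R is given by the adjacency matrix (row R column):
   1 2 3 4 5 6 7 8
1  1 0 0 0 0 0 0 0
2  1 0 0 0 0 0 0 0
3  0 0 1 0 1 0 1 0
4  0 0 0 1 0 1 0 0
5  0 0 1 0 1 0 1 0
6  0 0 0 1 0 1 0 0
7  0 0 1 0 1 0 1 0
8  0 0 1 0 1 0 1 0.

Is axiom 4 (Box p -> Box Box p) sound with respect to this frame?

Yes

The schema 4 characterises exactly the transitive frames.
Transitive: yes — every two-step R-path is closed by a direct edge.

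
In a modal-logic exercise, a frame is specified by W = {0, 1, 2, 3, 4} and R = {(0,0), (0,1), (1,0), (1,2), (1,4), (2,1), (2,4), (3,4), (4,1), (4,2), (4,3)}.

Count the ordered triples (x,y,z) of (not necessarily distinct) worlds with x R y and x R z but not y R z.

Enumerating: (0,1,1), (1,0,2), (1,0,4), (1,2,0), (1,2,2), (1,4,0), (1,4,4), (2,1,1), (2,4,4), (3,4,4), (4,1,1), (4,1,3), (4,2,2), (4,2,3), (4,3,1), (4,3,2), (4,3,3).

17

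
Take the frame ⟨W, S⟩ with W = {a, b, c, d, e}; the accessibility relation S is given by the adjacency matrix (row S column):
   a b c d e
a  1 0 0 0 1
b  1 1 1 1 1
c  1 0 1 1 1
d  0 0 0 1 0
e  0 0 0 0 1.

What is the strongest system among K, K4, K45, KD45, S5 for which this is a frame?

K4

Transitive (axiom 4): yes — every two-step S-path is closed by a direct edge.
Euclidean (axiom 5): no — b S a and b S c, but not a S c.
Serial (axiom D): yes — every world has a successor (e.g. a S a).
Reflexive (axiom T): yes — every world is S-related to itself.
So F validates K, K4; K45 would additionally require S to be Euclidean. The strongest is K4.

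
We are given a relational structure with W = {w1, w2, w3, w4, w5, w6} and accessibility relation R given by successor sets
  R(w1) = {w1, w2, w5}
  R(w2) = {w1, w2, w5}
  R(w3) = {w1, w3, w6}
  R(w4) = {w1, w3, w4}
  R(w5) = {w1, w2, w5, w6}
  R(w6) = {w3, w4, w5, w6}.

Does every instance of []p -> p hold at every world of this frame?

By correspondence theory, T is valid on a frame iff R is reflexive.
Reflexive: yes — every world is R-related to itself.

Yes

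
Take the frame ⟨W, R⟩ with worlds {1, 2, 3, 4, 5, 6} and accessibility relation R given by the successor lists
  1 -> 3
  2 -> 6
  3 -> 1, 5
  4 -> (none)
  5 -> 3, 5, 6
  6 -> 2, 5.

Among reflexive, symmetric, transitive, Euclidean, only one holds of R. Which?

symmetric

Reflexive: no — 1 is not related to itself.
Symmetric: yes — every pair in R has its reverse in R.
Transitive: no — 1 R 3 and 3 R 5, but not 1 R 5.
Euclidean: no — 3 R 1 and 3 R 5, but not 1 R 5.
Only symmetric holds.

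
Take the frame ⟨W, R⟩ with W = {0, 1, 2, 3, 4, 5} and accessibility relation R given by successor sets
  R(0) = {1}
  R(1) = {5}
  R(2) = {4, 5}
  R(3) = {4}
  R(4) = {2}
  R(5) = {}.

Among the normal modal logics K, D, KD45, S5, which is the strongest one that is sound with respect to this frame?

K

Serial (axiom D): no — 5 has no R-successor.
Euclidean (axiom 5): no — 2 R 4 and 2 R 5, but not 4 R 5.
Transitive (axiom 4): no — 0 R 1 and 1 R 5, but not 0 R 5.
Reflexive (axiom T): no — 0 is not related to itself.
So F validates K; D would additionally require R to be serial. The strongest is K.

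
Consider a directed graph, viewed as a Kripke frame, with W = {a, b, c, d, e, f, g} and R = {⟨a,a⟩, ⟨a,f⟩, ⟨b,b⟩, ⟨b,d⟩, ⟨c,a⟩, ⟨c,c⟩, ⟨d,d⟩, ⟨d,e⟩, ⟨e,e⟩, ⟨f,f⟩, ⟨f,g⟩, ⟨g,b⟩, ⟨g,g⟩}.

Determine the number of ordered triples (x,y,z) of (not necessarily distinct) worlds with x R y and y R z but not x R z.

5

Enumerating: (a,f,g), (b,d,e), (c,a,f), (f,g,b), (g,b,d).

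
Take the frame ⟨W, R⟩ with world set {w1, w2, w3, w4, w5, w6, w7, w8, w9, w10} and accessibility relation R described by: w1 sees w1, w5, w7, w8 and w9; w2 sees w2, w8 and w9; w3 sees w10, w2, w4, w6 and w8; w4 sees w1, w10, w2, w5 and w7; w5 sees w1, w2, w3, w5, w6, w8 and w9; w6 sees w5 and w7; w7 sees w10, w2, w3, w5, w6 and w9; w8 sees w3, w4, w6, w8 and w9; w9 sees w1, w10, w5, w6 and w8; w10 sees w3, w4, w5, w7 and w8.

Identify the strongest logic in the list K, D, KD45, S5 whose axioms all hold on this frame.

Serial (axiom D): yes — every world has a successor (e.g. w1 R w1).
Euclidean (axiom 5): no — w1 R w5 and w1 R w7, but not w5 R w7.
Transitive (axiom 4): no — w1 R w5 and w5 R w2, but not w1 R w2.
Reflexive (axiom T): no — w3 is not related to itself.
So F validates K, D; KD45 would additionally require R to be Euclidean and transitive. The strongest is D.

D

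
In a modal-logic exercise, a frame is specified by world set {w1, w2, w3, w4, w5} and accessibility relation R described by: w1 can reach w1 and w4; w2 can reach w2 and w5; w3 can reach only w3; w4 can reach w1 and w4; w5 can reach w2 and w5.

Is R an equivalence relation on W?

Yes

Reflexive: yes — every world is R-related to itself.
Symmetric: yes — every pair in R has its reverse in R.
Transitive: yes — every two-step R-path is closed by a direct edge.
So R is an equivalence relation.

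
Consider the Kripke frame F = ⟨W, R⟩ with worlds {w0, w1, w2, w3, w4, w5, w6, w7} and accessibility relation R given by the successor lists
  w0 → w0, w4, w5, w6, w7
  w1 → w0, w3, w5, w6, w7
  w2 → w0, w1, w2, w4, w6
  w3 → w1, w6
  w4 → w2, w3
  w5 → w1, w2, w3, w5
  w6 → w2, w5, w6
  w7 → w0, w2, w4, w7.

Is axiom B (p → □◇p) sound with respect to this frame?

By correspondence theory, B is valid on a frame iff R is symmetric.
Symmetric: no — w0 R w4 but not w4 R w0.

No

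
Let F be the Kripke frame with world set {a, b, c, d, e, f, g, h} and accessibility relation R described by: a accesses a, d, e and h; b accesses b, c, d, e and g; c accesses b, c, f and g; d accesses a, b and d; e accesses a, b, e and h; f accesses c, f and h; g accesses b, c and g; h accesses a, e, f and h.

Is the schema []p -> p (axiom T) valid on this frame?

Yes

The schema T characterises exactly the reflexive frames.
Reflexive: yes — every world is R-related to itself.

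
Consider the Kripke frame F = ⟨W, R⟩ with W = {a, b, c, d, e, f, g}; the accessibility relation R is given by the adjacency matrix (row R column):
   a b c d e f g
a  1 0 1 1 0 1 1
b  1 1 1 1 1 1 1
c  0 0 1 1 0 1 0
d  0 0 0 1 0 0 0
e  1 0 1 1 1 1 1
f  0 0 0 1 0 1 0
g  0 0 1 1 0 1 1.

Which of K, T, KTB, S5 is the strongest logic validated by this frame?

Reflexive (axiom T): yes — every world is R-related to itself.
Symmetric (axiom B): no — a R c but not c R a.
Euclidean (axiom 5): no — a R c and a R g, but not c R g.
So F validates K, T; KTB would additionally require R to be symmetric. The strongest is T.

T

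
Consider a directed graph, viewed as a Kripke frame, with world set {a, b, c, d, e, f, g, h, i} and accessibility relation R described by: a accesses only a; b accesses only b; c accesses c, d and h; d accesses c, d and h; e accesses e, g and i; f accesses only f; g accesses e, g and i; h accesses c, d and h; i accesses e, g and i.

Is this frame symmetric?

Yes

Symmetric: yes — every pair in R has its reverse in R.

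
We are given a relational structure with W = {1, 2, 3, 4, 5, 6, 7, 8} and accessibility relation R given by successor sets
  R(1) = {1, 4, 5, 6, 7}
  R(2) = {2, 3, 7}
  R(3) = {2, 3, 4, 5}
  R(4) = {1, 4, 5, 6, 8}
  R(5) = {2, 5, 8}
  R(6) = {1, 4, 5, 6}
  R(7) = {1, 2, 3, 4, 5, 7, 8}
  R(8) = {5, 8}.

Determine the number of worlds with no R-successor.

0

R is serial; there are no such worlds.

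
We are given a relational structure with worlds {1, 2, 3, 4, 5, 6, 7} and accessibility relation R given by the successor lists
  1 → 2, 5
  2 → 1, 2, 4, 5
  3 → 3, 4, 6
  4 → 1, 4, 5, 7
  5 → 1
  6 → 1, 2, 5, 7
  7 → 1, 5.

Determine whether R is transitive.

No

Transitive: no — 1 R 2 and 2 R 4, but not 1 R 4.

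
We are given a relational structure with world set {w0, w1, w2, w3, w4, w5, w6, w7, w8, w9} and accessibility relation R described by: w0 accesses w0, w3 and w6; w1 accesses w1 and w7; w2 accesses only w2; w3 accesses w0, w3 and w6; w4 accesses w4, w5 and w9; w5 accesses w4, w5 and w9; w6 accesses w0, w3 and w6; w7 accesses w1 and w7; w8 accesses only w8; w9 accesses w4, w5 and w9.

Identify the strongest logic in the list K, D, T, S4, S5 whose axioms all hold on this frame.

Serial (axiom D): yes — every world has a successor (e.g. w0 R w0).
Reflexive (axiom T): yes — every world is R-related to itself.
Transitive (axiom 4): yes — every two-step R-path is closed by a direct edge.
Euclidean (axiom 5): yes — any two successors of a common world are R-related.
So F validates K, D, T, S4, S5. The strongest is S5.

S5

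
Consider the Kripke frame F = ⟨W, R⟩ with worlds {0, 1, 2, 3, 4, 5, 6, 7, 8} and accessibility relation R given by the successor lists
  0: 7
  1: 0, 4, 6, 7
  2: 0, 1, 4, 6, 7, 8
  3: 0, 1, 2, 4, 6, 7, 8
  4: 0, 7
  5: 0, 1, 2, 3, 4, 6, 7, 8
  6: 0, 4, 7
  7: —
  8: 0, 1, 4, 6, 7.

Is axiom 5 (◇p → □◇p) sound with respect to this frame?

No

By correspondence theory, 5 is valid on a frame iff R is Euclidean.
Euclidean: no — 1 R 0 and 1 R 4, but not 0 R 4.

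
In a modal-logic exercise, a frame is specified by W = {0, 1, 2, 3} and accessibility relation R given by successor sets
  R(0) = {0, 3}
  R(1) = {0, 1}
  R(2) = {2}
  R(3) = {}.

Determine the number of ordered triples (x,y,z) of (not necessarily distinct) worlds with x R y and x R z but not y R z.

3

Enumerating: (0,3,0), (0,3,3), (1,0,1).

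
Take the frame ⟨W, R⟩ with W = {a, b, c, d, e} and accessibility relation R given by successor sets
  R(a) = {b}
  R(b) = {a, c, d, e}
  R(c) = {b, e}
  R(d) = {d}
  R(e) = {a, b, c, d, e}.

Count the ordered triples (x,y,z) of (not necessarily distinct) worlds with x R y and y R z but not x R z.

Enumerating: (a,b,a), (a,b,c), (a,b,d), (a,b,e), (b,a,b), (b,c,b), (b,e,b), (c,b,a), (c,b,c), (c,b,d), (c,e,a), (c,e,c), (c,e,d).

13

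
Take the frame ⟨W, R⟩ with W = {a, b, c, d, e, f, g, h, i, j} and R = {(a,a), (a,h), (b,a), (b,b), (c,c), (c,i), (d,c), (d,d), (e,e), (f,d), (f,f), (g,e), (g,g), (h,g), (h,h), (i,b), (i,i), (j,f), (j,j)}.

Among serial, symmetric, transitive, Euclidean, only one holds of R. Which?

Serial: yes — every world has a successor (e.g. a R a).
Symmetric: no — a R h but not h R a.
Transitive: no — a R h and h R g, but not a R g.
Euclidean: no — a R h and a R a, but not h R a.
Only serial holds.

serial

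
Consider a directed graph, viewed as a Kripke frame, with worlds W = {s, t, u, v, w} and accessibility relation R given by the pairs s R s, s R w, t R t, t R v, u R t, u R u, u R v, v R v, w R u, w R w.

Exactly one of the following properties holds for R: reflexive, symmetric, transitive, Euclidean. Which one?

reflexive

Reflexive: yes — every world is R-related to itself.
Symmetric: no — s R w but not w R s.
Transitive: no — s R w and w R u, but not s R u.
Euclidean: no — u R v and u R t, but not v R t.
Only reflexive holds.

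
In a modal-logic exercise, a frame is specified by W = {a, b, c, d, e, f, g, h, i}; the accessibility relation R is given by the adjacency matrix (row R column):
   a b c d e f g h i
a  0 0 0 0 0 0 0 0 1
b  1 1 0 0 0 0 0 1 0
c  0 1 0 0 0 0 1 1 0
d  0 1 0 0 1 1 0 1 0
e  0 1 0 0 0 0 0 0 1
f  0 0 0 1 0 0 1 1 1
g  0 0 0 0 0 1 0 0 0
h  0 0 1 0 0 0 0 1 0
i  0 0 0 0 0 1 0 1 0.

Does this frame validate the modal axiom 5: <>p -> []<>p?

By correspondence theory, 5 is valid on a frame iff R is Euclidean.
Euclidean: no — b R a and b R h, but not a R h.

No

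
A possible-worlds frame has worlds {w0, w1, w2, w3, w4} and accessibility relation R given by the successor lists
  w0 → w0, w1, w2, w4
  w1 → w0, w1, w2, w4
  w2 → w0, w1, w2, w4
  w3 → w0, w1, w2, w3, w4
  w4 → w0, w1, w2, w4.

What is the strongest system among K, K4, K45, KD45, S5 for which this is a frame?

Transitive (axiom 4): yes — every two-step R-path is closed by a direct edge.
Euclidean (axiom 5): no — w3 R w0 and w3 R w3, but not w0 R w3.
Serial (axiom D): yes — every world has a successor (e.g. w0 R w0).
Reflexive (axiom T): yes — every world is R-related to itself.
So F validates K, K4; K45 would additionally require R to be Euclidean. The strongest is K4.

K4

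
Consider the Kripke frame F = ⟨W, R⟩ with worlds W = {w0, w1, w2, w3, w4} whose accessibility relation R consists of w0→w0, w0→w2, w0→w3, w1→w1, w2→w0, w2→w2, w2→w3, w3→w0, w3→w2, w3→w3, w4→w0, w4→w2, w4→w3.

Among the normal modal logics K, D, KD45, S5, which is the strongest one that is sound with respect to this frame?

Serial (axiom D): yes — every world has a successor (e.g. w0 R w0).
Euclidean (axiom 5): yes — any two successors of a common world are R-related.
Transitive (axiom 4): yes — every two-step R-path is closed by a direct edge.
Reflexive (axiom T): no — w4 is not related to itself.
So F validates K, D, KD45; S5 would additionally require R to be reflexive. The strongest is KD45.

KD45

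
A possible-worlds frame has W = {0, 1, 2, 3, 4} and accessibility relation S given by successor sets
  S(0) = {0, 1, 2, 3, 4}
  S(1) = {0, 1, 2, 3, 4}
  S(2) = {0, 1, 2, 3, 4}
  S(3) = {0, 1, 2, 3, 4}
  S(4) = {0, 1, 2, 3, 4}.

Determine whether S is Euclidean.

Euclidean: yes — any two successors of a common world are S-related.

Yes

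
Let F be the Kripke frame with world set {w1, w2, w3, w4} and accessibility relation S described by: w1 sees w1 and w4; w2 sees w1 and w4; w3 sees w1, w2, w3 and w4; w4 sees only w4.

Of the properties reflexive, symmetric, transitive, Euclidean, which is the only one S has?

Reflexive: no — w2 is not related to itself.
Symmetric: no — w1 S w4 but not w4 S w1.
Transitive: yes — every two-step S-path is closed by a direct edge.
Euclidean: no — w2 S w4 and w2 S w1, but not w4 S w1.
Only transitive holds.

transitive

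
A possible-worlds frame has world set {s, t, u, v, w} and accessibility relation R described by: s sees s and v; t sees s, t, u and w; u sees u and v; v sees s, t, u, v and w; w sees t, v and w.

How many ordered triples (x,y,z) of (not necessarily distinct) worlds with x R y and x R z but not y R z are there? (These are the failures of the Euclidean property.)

Enumerating: (t,s,t), (t,s,u), (t,s,w), (t,u,s), (t,u,t), (t,u,w), (t,w,s), (t,w,u), (v,s,t), (v,s,u), (v,s,w), (v,t,v), (v,u,s), (v,u,t), (v,u,w), (v,w,s), (v,w,u), (w,t,v).

18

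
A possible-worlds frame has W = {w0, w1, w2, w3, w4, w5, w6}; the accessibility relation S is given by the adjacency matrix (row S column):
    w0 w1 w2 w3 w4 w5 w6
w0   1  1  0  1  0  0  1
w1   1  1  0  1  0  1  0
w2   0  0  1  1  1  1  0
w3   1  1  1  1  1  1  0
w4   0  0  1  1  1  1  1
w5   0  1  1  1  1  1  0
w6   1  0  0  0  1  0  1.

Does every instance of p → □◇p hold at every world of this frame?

Yes

The schema B characterises exactly the symmetric frames.
Symmetric: yes — every pair in S has its reverse in S.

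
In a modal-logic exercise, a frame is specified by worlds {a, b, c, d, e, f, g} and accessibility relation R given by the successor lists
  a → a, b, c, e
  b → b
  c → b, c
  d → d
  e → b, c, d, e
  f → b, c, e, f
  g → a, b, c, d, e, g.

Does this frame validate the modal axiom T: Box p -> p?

Yes

By correspondence theory, T is valid on a frame iff R is reflexive.
Reflexive: yes — every world is R-related to itself.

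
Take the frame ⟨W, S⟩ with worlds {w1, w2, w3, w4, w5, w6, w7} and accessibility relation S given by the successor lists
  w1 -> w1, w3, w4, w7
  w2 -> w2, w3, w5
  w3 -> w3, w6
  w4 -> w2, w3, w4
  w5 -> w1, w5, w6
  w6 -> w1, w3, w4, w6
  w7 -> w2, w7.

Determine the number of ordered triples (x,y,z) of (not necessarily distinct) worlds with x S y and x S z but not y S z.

24

Enumerating: (w1,w3,w1), (w1,w3,w4), (w1,w3,w7), (w1,w4,w1), (w1,w4,w7), (w1,w7,w1), (w1,w7,w3), (w1,w7,w4), (w2,w3,w2), (w2,w3,w5), (w2,w5,w2), (w2,w5,w3), … and 12 more.
Total: 24.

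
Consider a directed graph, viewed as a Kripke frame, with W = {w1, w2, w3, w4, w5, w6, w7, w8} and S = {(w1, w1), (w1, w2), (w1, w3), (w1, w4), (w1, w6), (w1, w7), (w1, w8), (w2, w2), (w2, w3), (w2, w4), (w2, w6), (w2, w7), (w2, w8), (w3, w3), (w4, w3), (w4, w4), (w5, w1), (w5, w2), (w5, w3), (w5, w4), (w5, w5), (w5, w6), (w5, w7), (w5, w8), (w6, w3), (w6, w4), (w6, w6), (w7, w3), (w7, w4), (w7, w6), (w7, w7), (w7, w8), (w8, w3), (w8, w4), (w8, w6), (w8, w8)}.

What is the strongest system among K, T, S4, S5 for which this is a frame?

Reflexive (axiom T): yes — every world is S-related to itself.
Transitive (axiom 4): yes — every two-step S-path is closed by a direct edge.
Euclidean (axiom 5): no — w1 S w3 and w1 S w2, but not w3 S w2.
So F validates K, T, S4; S5 would additionally require S to be Euclidean. The strongest is S4.

S4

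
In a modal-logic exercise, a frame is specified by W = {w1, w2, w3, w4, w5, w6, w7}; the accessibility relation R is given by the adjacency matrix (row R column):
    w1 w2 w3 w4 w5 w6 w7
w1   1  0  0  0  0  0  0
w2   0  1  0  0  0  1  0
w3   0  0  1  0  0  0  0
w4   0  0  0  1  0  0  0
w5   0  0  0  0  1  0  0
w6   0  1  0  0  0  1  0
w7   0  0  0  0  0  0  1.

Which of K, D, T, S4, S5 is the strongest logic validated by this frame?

S5

Serial (axiom D): yes — every world has a successor (e.g. w1 R w1).
Reflexive (axiom T): yes — every world is R-related to itself.
Transitive (axiom 4): yes — every two-step R-path is closed by a direct edge.
Euclidean (axiom 5): yes — any two successors of a common world are R-related.
So F validates K, D, T, S4, S5. The strongest is S5.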